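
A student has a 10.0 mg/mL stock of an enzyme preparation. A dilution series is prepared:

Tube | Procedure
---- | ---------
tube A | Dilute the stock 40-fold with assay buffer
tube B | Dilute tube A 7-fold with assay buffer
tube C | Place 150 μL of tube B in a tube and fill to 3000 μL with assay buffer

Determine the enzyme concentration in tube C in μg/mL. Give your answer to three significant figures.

1.79 μg/mL

Step 1: 40-fold → factor 40
Step 2: 7-fold → factor 7
Step 3: 150 μL brought to 3000 μL → factor 3000/150 = 20
Overall dilution factor = 40 × 7 × 20 = 5600
Final = 10.0 mg/mL / 5600 = 0.001786 mg/mL = 1.79 μg/mL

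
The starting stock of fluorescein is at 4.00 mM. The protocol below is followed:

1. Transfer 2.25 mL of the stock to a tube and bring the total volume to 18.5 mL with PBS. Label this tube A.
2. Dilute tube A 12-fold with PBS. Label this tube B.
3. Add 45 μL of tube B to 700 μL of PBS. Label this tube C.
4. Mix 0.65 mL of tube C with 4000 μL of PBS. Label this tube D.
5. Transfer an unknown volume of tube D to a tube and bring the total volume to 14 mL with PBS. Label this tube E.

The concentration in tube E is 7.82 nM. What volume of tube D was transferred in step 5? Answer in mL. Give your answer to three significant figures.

Step 1: 2.25 mL brought to 18.5 mL → factor 18.5/2.25 = 8.2222
Step 2: 12-fold → factor 12
Step 3: 45 μL + 700 μL = 745 μL total → factor 745/45 = 16.556
Step 4: 0.65 mL + 4000 μL = 4.65 mL total → factor 4.65/0.65 = 7.1538
Step 5: v brought to 14 mL → factor = 14 mL/v
Product of known-step factors = 11686
Overall factor = 4.00 mM / (7.82 nM) = 5.1151 × 10^5
Step-5 factor = 5.1151 × 10^5 / 11686 = 43.772
v = 14 mL / 43.772 = 0.320 mL

0.320 mL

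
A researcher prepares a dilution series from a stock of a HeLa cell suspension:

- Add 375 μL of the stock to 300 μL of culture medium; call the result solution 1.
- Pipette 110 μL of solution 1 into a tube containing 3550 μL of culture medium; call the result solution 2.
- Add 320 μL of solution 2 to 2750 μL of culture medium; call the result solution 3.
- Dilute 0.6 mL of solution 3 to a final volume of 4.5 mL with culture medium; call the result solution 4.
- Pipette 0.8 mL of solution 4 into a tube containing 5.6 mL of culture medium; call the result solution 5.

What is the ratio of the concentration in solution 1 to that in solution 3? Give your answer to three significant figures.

319

Step 1: 375 μL + 300 μL = 675 μL total → factor 675/375 = 1.8
Step 2: 110 μL + 3550 μL = 3660 μL total → factor 3660/110 = 33.273
Step 3: 320 μL + 2750 μL = 3070 μL total → factor 3070/320 = 9.5938
Dilution factor to solution 1 = 1.8; to solution 3 = 574.58
[solution 1]/[solution 3] = (factor to solution 3)/(factor to solution 1) = 574.58/1.8 = 319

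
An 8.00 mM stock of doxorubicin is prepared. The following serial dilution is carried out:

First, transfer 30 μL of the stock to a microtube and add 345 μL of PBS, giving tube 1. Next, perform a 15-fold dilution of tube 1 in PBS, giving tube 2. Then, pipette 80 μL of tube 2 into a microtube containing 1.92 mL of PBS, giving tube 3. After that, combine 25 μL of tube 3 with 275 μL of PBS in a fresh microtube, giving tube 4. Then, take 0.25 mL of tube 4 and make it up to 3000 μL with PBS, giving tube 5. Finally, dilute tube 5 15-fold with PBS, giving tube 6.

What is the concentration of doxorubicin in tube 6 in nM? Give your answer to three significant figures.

Step 1: 30 μL + 345 μL = 375 μL total → factor 375/30 = 12.5
Step 2: 15-fold → factor 15
Step 3: 80 μL + 1.92 mL = 2000 μL total → factor 2000/80 = 25
Step 4: 25 μL + 275 μL = 300 μL total → factor 300/25 = 12
Step 5: 0.25 mL brought to 3000 μL → factor 3/0.25 = 12
Step 6: 15-fold → factor 15
Overall dilution factor = 12.5 × 15 × 25 × 12 × 12 × 15 = 1.0125 × 10^7
Final = 8.00 mM / 1.0125 × 10^7 = 7.901 × 10^-7 mM = 0.790 nM

0.790 nM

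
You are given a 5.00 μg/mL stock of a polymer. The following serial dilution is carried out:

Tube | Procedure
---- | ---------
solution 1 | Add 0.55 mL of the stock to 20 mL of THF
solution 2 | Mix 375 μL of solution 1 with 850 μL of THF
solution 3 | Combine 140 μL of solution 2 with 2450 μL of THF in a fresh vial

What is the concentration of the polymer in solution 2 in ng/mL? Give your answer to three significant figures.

41.0 ng/mL

Step 1: 0.55 mL + 20 mL = 20.55 mL total → factor 20.55/0.55 = 37.364
Step 2: 375 μL + 850 μL = 1225 μL total → factor 1225/375 = 3.2667
Dilution factor through solution 2 = 37.364 × 3.2667 = 122.05
[solution 2] = 5.00 μg/mL / 122.05 = 0.04097 μg/mL = 41.0 ng/mL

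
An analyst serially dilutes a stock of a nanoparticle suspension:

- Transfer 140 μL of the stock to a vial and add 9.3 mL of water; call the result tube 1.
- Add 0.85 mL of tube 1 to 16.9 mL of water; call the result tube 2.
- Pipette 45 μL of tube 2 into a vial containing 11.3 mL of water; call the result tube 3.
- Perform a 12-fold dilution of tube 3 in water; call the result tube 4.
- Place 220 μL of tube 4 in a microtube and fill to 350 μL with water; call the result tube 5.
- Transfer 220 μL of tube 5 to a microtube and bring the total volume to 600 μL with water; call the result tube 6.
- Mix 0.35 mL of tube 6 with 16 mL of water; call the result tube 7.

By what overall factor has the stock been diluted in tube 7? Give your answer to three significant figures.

Step 1: 140 μL + 9.3 mL = 9440 μL total → factor 9440/140 = 67.429
Step 2: 0.85 mL + 16.9 mL = 17.75 mL total → factor 17.75/0.85 = 20.882
Step 3: 45 μL + 11.3 mL = 11345 μL total → factor 11345/45 = 252.11
Step 4: 12-fold → factor 12
Step 5: 220 μL brought to 350 μL → factor 350/220 = 1.5909
Step 6: 220 μL brought to 600 μL → factor 600/220 = 2.7273
Step 7: 0.35 mL + 16 mL = 16.35 mL total → factor 16.35/0.35 = 46.714
Overall dilution factor = 67.429 × 20.882 × 252.11 × 12 × 1.5909 × 2.7273 × 46.714 = 8.6342 × 10^8

8.63 × 10^8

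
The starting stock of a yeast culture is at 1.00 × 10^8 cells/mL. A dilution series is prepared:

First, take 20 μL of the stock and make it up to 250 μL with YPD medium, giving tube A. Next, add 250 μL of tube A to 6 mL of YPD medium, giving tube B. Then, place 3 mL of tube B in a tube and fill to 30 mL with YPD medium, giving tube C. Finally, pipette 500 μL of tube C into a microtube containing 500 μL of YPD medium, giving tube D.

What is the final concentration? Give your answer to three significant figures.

1.60 × 10^4 cells/mL

Step 1: 20 μL brought to 250 μL → factor 250/20 = 12.5
Step 2: 250 μL + 6 mL = 6250 μL total → factor 6250/250 = 25
Step 3: 3 mL brought to 30 mL → factor 30/3 = 10
Step 4: 500 μL + 500 μL = 1000 μL total → factor 1000/500 = 2
Overall dilution factor = 12.5 × 25 × 10 × 2 = 6250
Final = 1.00 × 10^8 cells/mL / 6250 = 1.60 × 10^4 cells/mL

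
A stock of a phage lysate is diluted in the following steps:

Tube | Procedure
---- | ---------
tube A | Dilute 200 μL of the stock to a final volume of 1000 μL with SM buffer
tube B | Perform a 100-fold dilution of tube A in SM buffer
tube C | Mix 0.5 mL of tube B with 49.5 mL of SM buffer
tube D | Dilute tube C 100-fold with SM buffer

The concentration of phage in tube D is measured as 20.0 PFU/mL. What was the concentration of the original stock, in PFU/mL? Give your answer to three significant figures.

1.00 × 10^8 PFU/mL

Step 1: 200 μL brought to 1000 μL → factor 1000/200 = 5
Step 2: 100-fold → factor 100
Step 3: 0.5 mL + 49.5 mL = 50 mL total → factor 50/0.5 = 100
Step 4: 100-fold → factor 100
Overall dilution factor = 5 × 100 × 100 × 100 = 5 × 10^6
Stock = 20.0 PFU/mL × 5 × 10^6 = 1.00 × 10^8 PFU/mL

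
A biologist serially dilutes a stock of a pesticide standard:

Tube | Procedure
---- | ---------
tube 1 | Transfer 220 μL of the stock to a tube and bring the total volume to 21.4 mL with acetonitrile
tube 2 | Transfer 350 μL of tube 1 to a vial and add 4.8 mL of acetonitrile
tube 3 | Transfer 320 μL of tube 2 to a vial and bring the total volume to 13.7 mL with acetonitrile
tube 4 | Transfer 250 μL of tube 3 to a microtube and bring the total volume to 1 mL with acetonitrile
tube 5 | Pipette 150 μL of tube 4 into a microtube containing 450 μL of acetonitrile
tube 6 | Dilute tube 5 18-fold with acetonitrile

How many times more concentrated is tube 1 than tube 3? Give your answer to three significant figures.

Step 1: 220 μL brought to 21.4 mL → factor 21400/220 = 97.273
Step 2: 350 μL + 4.8 mL = 5150 μL total → factor 5150/350 = 14.714
Step 3: 320 μL brought to 13.7 mL → factor 13700/320 = 42.812
Dilution factor to tube 1 = 97.273; to tube 3 = 61277
[tube 1]/[tube 3] = (factor to tube 3)/(factor to tube 1) = 61277/97.273 = 630

630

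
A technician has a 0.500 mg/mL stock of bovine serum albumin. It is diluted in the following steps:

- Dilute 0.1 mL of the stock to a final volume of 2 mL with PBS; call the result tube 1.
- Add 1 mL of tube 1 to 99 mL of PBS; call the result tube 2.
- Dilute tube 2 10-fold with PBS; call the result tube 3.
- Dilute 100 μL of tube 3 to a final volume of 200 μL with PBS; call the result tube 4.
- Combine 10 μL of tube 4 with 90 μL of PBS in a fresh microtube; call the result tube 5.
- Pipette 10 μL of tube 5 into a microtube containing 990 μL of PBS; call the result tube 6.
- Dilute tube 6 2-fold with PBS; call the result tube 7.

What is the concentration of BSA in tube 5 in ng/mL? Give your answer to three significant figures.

1.25 ng/mL

Step 1: 0.1 mL brought to 2 mL → factor 2/0.1 = 20
Step 2: 1 mL + 99 mL = 100 mL total → factor 100/1 = 100
Step 3: 10-fold → factor 10
Step 4: 100 μL brought to 200 μL → factor 200/100 = 2
Step 5: 10 μL + 90 μL = 100 μL total → factor 100/10 = 10
Dilution factor through tube 5 = 20 × 100 × 10 × 2 × 10 = 4 × 10^5
[tube 5] = 0.500 mg/mL / 4 × 10^5 = 1.250 × 10^-6 mg/mL = 1.25 ng/mL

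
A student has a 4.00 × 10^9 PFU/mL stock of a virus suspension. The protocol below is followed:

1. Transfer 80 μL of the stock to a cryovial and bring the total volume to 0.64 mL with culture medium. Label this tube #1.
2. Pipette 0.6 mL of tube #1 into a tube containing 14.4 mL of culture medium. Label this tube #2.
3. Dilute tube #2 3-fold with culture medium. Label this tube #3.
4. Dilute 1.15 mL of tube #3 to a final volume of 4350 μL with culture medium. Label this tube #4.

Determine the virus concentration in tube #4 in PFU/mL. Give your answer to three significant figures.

1.76 × 10^6 PFU/mL

Step 1: 80 μL brought to 0.64 mL → factor 640/80 = 8
Step 2: 0.6 mL + 14.4 mL = 15 mL total → factor 15/0.6 = 25
Step 3: 3-fold → factor 3
Step 4: 1.15 mL brought to 4350 μL → factor 4.35/1.15 = 3.7826
Overall dilution factor = 8 × 25 × 3 × 3.7826 = 2269.6
Final = 4.00 × 10^9 PFU/mL / 2269.6 = 1.76 × 10^6 PFU/mL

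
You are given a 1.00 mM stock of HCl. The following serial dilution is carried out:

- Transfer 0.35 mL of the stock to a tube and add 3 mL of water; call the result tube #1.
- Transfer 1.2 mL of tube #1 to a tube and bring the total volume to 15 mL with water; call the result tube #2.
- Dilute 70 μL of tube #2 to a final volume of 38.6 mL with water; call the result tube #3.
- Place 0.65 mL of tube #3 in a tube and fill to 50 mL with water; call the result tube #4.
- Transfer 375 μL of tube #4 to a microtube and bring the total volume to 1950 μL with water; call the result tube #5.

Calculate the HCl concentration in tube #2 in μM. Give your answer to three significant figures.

8.36 μM

Step 1: 0.35 mL + 3 mL = 3.35 mL total → factor 3.35/0.35 = 9.5714
Step 2: 1.2 mL brought to 15 mL → factor 15/1.2 = 12.5
Dilution factor through tube #2 = 9.5714 × 12.5 = 119.64
[tube #2] = 1.00 mM / 119.64 = 0.008358 mM = 8.36 μM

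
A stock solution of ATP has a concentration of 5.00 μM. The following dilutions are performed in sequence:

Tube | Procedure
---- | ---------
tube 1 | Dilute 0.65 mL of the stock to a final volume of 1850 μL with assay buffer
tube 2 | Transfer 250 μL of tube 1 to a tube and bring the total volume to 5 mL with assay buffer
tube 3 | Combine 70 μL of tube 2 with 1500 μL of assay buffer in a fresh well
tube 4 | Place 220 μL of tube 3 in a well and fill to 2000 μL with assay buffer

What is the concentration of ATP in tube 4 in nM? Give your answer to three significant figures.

0.431 nM

Step 1: 0.65 mL brought to 1850 μL → factor 1.85/0.65 = 2.8462
Step 2: 250 μL brought to 5 mL → factor 5000/250 = 20
Step 3: 70 μL + 1500 μL = 1570 μL total → factor 1570/70 = 22.429
Step 4: 220 μL brought to 2000 μL → factor 2000/220 = 9.0909
Overall dilution factor = 2.8462 × 20 × 22.429 × 9.0909 = 11606
Final = 5.00 μM / 11606 = 0.0004308 μM = 0.431 nM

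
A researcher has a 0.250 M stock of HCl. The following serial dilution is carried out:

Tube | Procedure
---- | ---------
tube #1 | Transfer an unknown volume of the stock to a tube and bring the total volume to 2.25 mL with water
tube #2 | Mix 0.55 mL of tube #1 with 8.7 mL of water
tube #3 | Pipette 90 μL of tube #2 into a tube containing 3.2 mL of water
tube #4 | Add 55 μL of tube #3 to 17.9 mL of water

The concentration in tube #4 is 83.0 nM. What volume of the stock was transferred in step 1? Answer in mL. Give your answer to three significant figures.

Step 1: v brought to 2.25 mL → factor = 2.25 mL/v
Step 2: 0.55 mL + 8.7 mL = 9.25 mL total → factor 9.25/0.55 = 16.818
Step 3: 90 μL + 3.2 mL = 3290 μL total → factor 3290/90 = 36.556
Step 4: 55 μL + 17.9 mL = 17955 μL total → factor 17955/55 = 326.45
Product of known-step factors = 2.007 × 10^5
Overall factor = 0.250 M / (83.0 nM) = 3.012 × 10^6
Step-1 factor = 3.012 × 10^6 / 2.007 × 10^5 = 15.007
v = 2.25 mL / 15.007 = 0.150 mL

0.150 mL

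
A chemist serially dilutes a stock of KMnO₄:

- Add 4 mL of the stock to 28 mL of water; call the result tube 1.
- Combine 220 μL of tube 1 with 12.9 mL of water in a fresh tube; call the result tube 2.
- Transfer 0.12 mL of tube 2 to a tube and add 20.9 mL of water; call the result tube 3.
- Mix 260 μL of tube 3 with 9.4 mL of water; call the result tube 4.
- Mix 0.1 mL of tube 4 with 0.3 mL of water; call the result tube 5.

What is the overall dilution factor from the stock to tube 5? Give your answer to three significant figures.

1.24 × 10^7

Step 1: 4 mL + 28 mL = 32 mL total → factor 32/4 = 8
Step 2: 220 μL + 12.9 mL = 13120 μL total → factor 13120/220 = 59.636
Step 3: 0.12 mL + 20.9 mL = 21.02 mL total → factor 21.02/0.12 = 175.17
Step 4: 260 μL + 9.4 mL = 9660 μL total → factor 9660/260 = 37.154
Step 5: 0.1 mL + 0.3 mL = 0.4 mL total → factor 0.4/0.1 = 4
Overall dilution factor = 8 × 59.636 × 175.17 × 37.154 × 4 = 1.242 × 10^7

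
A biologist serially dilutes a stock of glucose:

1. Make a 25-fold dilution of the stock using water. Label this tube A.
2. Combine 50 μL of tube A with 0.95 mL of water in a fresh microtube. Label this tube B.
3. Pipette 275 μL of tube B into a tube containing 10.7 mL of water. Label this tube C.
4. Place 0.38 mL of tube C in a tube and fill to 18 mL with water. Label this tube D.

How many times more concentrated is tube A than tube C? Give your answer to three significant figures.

Step 1: 25-fold → factor 25
Step 2: 50 μL + 0.95 mL = 1000 μL total → factor 1000/50 = 20
Step 3: 275 μL + 10.7 mL = 10975 μL total → factor 10975/275 = 39.909
Dilution factor to tube A = 25; to tube C = 19955
[tube A]/[tube C] = (factor to tube C)/(factor to tube A) = 19955/25 = 798

798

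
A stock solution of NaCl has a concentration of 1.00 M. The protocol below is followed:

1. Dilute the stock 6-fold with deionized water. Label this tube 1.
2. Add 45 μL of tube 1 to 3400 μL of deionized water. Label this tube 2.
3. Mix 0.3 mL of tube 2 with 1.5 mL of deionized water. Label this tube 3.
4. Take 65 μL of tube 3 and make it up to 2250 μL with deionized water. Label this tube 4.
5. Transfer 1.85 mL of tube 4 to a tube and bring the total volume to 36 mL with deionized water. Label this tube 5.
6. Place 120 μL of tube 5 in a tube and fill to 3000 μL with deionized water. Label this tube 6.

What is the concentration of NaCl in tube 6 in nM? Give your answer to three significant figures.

21.5 nM

Step 1: 6-fold → factor 6
Step 2: 45 μL + 3400 μL = 3445 μL total → factor 3445/45 = 76.556
Step 3: 0.3 mL + 1.5 mL = 1.8 mL total → factor 1.8/0.3 = 6
Step 4: 65 μL brought to 2250 μL → factor 2250/65 = 34.615
Step 5: 1.85 mL brought to 36 mL → factor 36/1.85 = 19.459
Step 6: 120 μL brought to 3000 μL → factor 3000/120 = 25
Overall dilution factor = 6 × 76.556 × 6 × 34.615 × 19.459 × 25 = 4.6411 × 10^7
Final = 1.00 M / 4.6411 × 10^7 = 2.155 × 10^-8 M = 21.5 nM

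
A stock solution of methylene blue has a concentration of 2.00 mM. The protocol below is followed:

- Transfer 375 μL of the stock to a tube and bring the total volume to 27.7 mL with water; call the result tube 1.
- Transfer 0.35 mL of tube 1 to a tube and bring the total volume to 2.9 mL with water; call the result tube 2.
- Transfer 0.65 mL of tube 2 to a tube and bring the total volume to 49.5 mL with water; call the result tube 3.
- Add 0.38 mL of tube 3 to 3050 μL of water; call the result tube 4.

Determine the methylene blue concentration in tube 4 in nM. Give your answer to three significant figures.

Step 1: 375 μL brought to 27.7 mL → factor 27700/375 = 73.867
Step 2: 0.35 mL brought to 2.9 mL → factor 2.9/0.35 = 8.2857
Step 3: 0.65 mL brought to 49.5 mL → factor 49.5/0.65 = 76.154
Step 4: 0.38 mL + 3050 μL = 3.43 mL total → factor 3.43/0.38 = 9.0263
Overall dilution factor = 73.867 × 8.2857 × 76.154 × 9.0263 = 4.2071 × 10^5
Final = 2.00 mM / 4.2071 × 10^5 = 4.754 × 10^-6 mM = 4.75 nM

4.75 nM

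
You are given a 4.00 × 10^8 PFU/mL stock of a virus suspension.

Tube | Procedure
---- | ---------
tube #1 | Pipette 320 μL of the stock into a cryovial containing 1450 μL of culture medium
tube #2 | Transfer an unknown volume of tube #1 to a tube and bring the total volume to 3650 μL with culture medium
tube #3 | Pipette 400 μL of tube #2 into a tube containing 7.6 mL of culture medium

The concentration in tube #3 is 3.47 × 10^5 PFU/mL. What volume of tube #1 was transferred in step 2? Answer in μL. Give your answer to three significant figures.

Step 1: 320 μL + 1450 μL = 1770 μL total → factor 1770/320 = 5.5312
Step 2: v brought to 3650 μL → factor = 3650 μL/v
Step 3: 400 μL + 7.6 mL = 8000 μL total → factor 8000/400 = 20
Product of known-step factors = 110.62
Overall factor = 4.00 × 10^8 PFU/mL / (3.47 × 10^5 PFU/mL) = 1152.7
Step-2 factor = 1152.7 / 110.62 = 10.42
v = 3650 μL / 10.42 = 350 μL

350 μL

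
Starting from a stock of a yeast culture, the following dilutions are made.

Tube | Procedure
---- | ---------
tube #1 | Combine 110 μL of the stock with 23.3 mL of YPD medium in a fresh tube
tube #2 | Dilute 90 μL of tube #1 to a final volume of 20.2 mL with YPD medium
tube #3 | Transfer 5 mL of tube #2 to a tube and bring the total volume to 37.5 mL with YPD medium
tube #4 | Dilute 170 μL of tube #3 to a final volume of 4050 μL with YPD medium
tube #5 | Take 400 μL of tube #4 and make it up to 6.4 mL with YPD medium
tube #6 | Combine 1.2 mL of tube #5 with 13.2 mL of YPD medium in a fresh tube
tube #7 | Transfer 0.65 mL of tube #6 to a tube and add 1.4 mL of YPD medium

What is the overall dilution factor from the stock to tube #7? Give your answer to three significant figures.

5.17 × 10^9

Step 1: 110 μL + 23.3 mL = 23410 μL total → factor 23410/110 = 212.82
Step 2: 90 μL brought to 20.2 mL → factor 20200/90 = 224.44
Step 3: 5 mL brought to 37.5 mL → factor 37.5/5 = 7.5
Step 4: 170 μL brought to 4050 μL → factor 4050/170 = 23.824
Step 5: 400 μL brought to 6.4 mL → factor 6400/400 = 16
Step 6: 1.2 mL + 13.2 mL = 14.4 mL total → factor 14.4/1.2 = 12
Step 7: 0.65 mL + 1.4 mL = 2.05 mL total → factor 2.05/0.65 = 3.1538
Overall dilution factor = 212.82 × 224.44 × 7.5 × 23.824 × 16 × 12 × 3.1538 = 5.168 × 10^9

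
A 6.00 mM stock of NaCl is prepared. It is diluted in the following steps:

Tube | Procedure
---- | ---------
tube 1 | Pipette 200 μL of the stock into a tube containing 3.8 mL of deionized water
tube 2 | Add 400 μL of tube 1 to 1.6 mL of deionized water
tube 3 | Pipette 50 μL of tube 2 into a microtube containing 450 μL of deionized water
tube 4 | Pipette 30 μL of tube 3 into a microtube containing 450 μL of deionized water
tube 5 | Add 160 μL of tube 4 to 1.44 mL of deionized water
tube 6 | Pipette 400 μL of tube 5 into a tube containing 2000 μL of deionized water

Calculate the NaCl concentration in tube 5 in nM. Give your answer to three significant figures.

37.5 nM

Step 1: 200 μL + 3.8 mL = 4000 μL total → factor 4000/200 = 20
Step 2: 400 μL + 1.6 mL = 2000 μL total → factor 2000/400 = 5
Step 3: 50 μL + 450 μL = 500 μL total → factor 500/50 = 10
Step 4: 30 μL + 450 μL = 480 μL total → factor 480/30 = 16
Step 5: 160 μL + 1.44 mL = 1600 μL total → factor 1600/160 = 10
Dilution factor through tube 5 = 20 × 5 × 10 × 16 × 10 = 1.6 × 10^5
[tube 5] = 6.00 mM / 1.6 × 10^5 = 3.750 × 10^-5 mM = 37.5 nM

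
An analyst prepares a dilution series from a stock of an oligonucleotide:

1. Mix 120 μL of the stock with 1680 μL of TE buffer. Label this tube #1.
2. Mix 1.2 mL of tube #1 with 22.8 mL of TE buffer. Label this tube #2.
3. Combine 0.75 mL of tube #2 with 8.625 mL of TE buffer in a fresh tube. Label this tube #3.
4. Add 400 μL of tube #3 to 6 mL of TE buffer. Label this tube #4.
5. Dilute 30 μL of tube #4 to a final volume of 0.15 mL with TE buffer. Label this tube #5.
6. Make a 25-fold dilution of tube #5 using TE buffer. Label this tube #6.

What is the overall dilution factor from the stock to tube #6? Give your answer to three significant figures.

Step 1: 120 μL + 1680 μL = 1800 μL total → factor 1800/120 = 15
Step 2: 1.2 mL + 22.8 mL = 24 mL total → factor 24/1.2 = 20
Step 3: 0.75 mL + 8.625 mL = 9.375 mL total → factor 9.375/0.75 = 12.5
Step 4: 400 μL + 6 mL = 6400 μL total → factor 6400/400 = 16
Step 5: 30 μL brought to 0.15 mL → factor 150/30 = 5
Step 6: 25-fold → factor 25
Overall dilution factor = 15 × 20 × 12.5 × 16 × 5 × 25 = 7.5 × 10^6

7.50 × 10^6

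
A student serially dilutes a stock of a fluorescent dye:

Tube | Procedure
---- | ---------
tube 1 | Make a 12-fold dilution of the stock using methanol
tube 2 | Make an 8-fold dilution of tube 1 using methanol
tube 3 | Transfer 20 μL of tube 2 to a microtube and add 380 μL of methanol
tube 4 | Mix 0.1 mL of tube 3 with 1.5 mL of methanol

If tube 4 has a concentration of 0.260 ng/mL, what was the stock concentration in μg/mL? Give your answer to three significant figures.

7.99 μg/mL

Step 1: 12-fold → factor 12
Step 2: 8-fold → factor 8
Step 3: 20 μL + 380 μL = 400 μL total → factor 400/20 = 20
Step 4: 0.1 mL + 1.5 mL = 1.6 mL total → factor 1.6/0.1 = 16
Overall dilution factor = 12 × 8 × 20 × 16 = 30720
Stock = 0.260 ng/mL × 30720 = 7987 ng/mL = 7.99 μg/mL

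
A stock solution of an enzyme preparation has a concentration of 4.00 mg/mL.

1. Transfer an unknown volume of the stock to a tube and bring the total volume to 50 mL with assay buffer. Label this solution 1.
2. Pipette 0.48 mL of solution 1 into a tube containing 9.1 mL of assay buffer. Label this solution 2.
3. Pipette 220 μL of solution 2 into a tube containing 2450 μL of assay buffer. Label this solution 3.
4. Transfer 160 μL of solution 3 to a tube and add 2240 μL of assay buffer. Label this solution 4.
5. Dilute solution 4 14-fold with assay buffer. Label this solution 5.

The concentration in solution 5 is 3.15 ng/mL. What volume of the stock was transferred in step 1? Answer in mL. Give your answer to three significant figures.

2.00 mL

Step 1: v brought to 50 mL → factor = 50 mL/v
Step 2: 0.48 mL + 9.1 mL = 9.58 mL total → factor 9.58/0.48 = 19.958
Step 3: 220 μL + 2450 μL = 2670 μL total → factor 2670/220 = 12.136
Step 4: 160 μL + 2240 μL = 2400 μL total → factor 2400/160 = 15
Step 5: 14-fold → factor 14
Product of known-step factors = 50867
Overall factor = 4.00 mg/mL / (3.15 ng/mL) = 1.2698 × 10^6
Step-1 factor = 1.2698 × 10^6 / 50867 = 24.964
v = 50 mL / 24.964 = 2.00 mL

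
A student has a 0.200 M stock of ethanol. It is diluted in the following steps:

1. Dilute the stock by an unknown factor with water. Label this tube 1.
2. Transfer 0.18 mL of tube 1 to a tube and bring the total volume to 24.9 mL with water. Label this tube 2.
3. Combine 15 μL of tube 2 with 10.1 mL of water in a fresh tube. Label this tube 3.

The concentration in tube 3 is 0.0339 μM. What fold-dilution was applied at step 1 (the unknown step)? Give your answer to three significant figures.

63.2-fold

Step 1: unknown factor x
Step 2: 0.18 mL brought to 24.9 mL → factor 24.9/0.18 = 138.33
Step 3: 15 μL + 10.1 mL = 10115 μL total → factor 10115/15 = 674.33
Product of known-step factors = 93283
Overall factor = 0.200 M / (0.0339 μM) = 5.8997 × 10^6
x = 5.8997 × 10^6 / 93283 = 63.2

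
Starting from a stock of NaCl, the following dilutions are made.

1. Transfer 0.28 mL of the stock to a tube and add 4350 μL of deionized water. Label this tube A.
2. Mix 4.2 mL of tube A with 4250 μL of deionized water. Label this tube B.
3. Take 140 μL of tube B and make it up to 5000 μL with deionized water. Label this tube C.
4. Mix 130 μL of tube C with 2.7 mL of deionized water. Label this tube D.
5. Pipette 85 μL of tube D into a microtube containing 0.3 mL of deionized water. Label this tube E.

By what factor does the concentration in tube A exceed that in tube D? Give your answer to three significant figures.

Step 1: 0.28 mL + 4350 μL = 4.63 mL total → factor 4.63/0.28 = 16.536
Step 2: 4.2 mL + 4250 μL = 8.45 mL total → factor 8.45/4.2 = 2.0119
Step 3: 140 μL brought to 5000 μL → factor 5000/140 = 35.714
Step 4: 130 μL + 2.7 mL = 2830 μL total → factor 2830/130 = 21.769
Dilution factor to tube A = 16.536; to tube D = 25865
[tube A]/[tube D] = (factor to tube D)/(factor to tube A) = 25865/16.536 = 1.56 × 10^3

1.56 × 10^3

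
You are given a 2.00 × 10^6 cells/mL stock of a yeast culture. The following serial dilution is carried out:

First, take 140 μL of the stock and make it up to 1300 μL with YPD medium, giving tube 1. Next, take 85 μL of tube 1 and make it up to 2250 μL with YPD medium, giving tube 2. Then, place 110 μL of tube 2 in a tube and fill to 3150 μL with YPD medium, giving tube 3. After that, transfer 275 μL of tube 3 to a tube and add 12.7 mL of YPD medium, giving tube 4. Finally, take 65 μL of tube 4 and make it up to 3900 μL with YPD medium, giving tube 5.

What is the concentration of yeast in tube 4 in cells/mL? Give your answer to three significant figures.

6.02 cells/mL

Step 1: 140 μL brought to 1300 μL → factor 1300/140 = 9.2857
Step 2: 85 μL brought to 2250 μL → factor 2250/85 = 26.471
Step 3: 110 μL brought to 3150 μL → factor 3150/110 = 28.636
Step 4: 275 μL + 12.7 mL = 12975 μL total → factor 12975/275 = 47.182
Dilution factor through tube 4 = 9.2857 × 26.471 × 28.636 × 47.182 = 3.321 × 10^5
[tube 4] = 2.00 × 10^6 cells/mL / 3.321 × 10^5 = 6.02 cells/mL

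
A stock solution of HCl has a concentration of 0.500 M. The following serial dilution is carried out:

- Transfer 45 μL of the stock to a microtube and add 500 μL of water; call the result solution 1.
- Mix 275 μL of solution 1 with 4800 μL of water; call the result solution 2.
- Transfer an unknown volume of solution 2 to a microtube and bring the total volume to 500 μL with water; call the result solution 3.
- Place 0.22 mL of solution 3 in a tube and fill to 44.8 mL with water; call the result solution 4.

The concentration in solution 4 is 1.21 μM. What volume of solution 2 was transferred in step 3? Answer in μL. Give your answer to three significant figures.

55.1 μL

Step 1: 45 μL + 500 μL = 545 μL total → factor 545/45 = 12.111
Step 2: 275 μL + 4800 μL = 5075 μL total → factor 5075/275 = 18.455
Step 3: v brought to 500 μL → factor = 500 μL/v
Step 4: 0.22 mL brought to 44.8 mL → factor 44.8/0.22 = 203.64
Product of known-step factors = 45514
Overall factor = 0.500 M / (1.21 μM) = 4.1322 × 10^5
Step-3 factor = 4.1322 × 10^5 / 45514 = 9.0791
v = 500 μL / 9.0791 = 55.1 μL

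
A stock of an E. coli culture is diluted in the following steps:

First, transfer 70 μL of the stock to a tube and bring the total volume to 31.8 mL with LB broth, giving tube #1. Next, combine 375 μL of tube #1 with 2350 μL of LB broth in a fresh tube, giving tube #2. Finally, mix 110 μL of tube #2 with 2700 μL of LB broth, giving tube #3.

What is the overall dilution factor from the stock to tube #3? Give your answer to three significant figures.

8.43 × 10^4

Step 1: 70 μL brought to 31.8 mL → factor 31800/70 = 454.29
Step 2: 375 μL + 2350 μL = 2725 μL total → factor 2725/375 = 7.2667
Step 3: 110 μL + 2700 μL = 2810 μL total → factor 2810/110 = 25.545
Overall dilution factor = 454.29 × 7.2667 × 25.545 = 84329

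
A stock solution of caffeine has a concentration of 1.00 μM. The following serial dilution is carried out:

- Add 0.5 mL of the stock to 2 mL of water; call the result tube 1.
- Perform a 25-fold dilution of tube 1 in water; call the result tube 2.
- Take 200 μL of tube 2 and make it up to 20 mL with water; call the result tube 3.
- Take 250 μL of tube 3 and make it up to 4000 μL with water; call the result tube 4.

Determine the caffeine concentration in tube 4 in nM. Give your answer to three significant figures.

0.00500 nM

Step 1: 0.5 mL + 2 mL = 2.5 mL total → factor 2.5/0.5 = 5
Step 2: 25-fold → factor 25
Step 3: 200 μL brought to 20 mL → factor 20000/200 = 100
Step 4: 250 μL brought to 4000 μL → factor 4000/250 = 16
Overall dilution factor = 5 × 25 × 100 × 16 = 2 × 10^5
Final = 1.00 μM / 2 × 10^5 = 5.000 × 10^-6 μM = 0.00500 nM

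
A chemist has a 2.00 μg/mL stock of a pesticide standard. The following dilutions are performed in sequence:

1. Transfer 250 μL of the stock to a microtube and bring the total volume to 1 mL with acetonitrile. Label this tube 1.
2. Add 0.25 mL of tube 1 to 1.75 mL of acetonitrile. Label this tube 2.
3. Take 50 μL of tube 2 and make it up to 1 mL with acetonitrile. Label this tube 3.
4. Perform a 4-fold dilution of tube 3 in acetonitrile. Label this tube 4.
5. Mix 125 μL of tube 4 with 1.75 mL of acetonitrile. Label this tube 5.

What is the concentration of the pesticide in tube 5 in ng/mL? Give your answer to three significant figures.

Step 1: 250 μL brought to 1 mL → factor 1000/250 = 4
Step 2: 0.25 mL + 1.75 mL = 2 mL total → factor 2/0.25 = 8
Step 3: 50 μL brought to 1 mL → factor 1000/50 = 20
Step 4: 4-fold → factor 4
Step 5: 125 μL + 1.75 mL = 1875 μL total → factor 1875/125 = 15
Overall dilution factor = 4 × 8 × 20 × 4 × 15 = 38400
Final = 2.00 μg/mL / 38400 = 5.208 × 10^-5 μg/mL = 0.0521 ng/mL

0.0521 ng/mL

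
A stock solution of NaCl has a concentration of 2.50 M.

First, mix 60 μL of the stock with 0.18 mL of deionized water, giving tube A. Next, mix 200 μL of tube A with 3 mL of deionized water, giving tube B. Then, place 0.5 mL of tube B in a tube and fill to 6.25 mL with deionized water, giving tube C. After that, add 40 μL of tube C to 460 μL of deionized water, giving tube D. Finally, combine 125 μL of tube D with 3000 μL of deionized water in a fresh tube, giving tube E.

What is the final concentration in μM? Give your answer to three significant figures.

Step 1: 60 μL + 0.18 mL = 240 μL total → factor 240/60 = 4
Step 2: 200 μL + 3 mL = 3200 μL total → factor 3200/200 = 16
Step 3: 0.5 mL brought to 6.25 mL → factor 6.25/0.5 = 12.5
Step 4: 40 μL + 460 μL = 500 μL total → factor 500/40 = 12.5
Step 5: 125 μL + 3000 μL = 3125 μL total → factor 3125/125 = 25
Overall dilution factor = 4 × 16 × 12.5 × 12.5 × 25 = 2.5 × 10^5
Final = 2.50 M / 2.5 × 10^5 = 1.000 × 10^-5 M = 10.0 μM

10.0 μM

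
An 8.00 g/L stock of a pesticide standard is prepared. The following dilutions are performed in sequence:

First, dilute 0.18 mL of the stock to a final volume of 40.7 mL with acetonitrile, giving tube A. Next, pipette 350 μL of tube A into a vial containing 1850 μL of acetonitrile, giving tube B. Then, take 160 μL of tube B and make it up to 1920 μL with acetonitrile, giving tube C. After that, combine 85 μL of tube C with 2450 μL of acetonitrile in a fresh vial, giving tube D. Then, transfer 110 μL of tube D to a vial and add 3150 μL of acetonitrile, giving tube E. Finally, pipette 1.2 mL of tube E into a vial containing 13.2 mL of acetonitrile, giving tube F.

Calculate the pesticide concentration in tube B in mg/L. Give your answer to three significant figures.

5.63 mg/L

Step 1: 0.18 mL brought to 40.7 mL → factor 40.7/0.18 = 226.11
Step 2: 350 μL + 1850 μL = 2200 μL total → factor 2200/350 = 6.2857
Dilution factor through tube B = 226.11 × 6.2857 = 1421.3
[tube B] = 8.00 g/L / 1421.3 = 0.005629 g/L = 5.63 mg/L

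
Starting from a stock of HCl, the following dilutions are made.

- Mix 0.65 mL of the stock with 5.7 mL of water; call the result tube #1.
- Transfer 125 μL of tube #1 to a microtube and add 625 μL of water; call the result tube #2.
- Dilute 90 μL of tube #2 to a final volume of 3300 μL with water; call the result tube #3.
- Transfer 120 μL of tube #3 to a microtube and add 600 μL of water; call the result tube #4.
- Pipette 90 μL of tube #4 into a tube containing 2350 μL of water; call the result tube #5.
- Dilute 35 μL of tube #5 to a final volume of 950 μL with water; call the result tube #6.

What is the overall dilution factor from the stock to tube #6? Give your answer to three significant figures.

Step 1: 0.65 mL + 5.7 mL = 6.35 mL total → factor 6.35/0.65 = 9.7692
Step 2: 125 μL + 625 μL = 750 μL total → factor 750/125 = 6
Step 3: 90 μL brought to 3300 μL → factor 3300/90 = 36.667
Step 4: 120 μL + 600 μL = 720 μL total → factor 720/120 = 6
Step 5: 90 μL + 2350 μL = 2440 μL total → factor 2440/90 = 27.111
Step 6: 35 μL brought to 950 μL → factor 950/35 = 27.143
Overall dilution factor = 9.7692 × 6 × 36.667 × 6 × 27.111 × 27.143 = 9.4894 × 10^6

9.49 × 10^6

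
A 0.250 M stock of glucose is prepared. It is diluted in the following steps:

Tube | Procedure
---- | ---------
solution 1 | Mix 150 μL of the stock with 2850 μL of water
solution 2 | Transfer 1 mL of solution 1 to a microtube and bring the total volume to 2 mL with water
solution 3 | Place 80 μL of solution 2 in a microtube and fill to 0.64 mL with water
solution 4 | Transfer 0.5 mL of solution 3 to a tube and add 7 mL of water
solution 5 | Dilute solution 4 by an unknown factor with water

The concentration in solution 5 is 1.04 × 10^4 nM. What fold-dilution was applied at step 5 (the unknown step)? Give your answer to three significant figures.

Step 1: 150 μL + 2850 μL = 3000 μL total → factor 3000/150 = 20
Step 2: 1 mL brought to 2 mL → factor 2/1 = 2
Step 3: 80 μL brought to 0.64 mL → factor 640/80 = 8
Step 4: 0.5 mL + 7 mL = 7.5 mL total → factor 7.5/0.5 = 15
Step 5: unknown factor x
Product of known-step factors = 4800
Overall factor = 0.250 M / (1.04 × 10^4 nM) = 24038
x = 24038 / 4800 = 5.01

5.01-fold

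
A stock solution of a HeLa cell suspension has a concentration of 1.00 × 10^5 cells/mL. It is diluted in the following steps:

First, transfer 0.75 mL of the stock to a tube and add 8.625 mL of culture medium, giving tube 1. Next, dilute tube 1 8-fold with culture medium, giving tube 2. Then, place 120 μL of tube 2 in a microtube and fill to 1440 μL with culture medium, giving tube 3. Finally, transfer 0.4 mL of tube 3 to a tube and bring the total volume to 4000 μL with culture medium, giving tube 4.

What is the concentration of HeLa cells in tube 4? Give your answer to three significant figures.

8.33 cells/mL

Step 1: 0.75 mL + 8.625 mL = 9.375 mL total → factor 9.375/0.75 = 12.5
Step 2: 8-fold → factor 8
Step 3: 120 μL brought to 1440 μL → factor 1440/120 = 12
Step 4: 0.4 mL brought to 4000 μL → factor 4/0.4 = 10
Overall dilution factor = 12.5 × 8 × 12 × 10 = 12000
Final = 1.00 × 10^5 cells/mL / 12000 = 8.33 cells/mL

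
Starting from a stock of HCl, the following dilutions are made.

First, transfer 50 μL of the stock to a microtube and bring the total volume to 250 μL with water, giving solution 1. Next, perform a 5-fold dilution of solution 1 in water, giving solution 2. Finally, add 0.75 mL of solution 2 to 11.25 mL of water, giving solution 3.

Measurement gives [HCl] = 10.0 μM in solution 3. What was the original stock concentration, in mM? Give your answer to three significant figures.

4.00 mM

Step 1: 50 μL brought to 250 μL → factor 250/50 = 5
Step 2: 5-fold → factor 5
Step 3: 0.75 mL + 11.25 mL = 12 mL total → factor 12/0.75 = 16
Overall dilution factor = 5 × 5 × 16 = 400
Stock = 10.0 μM × 400 = 4000 μM = 4.00 mM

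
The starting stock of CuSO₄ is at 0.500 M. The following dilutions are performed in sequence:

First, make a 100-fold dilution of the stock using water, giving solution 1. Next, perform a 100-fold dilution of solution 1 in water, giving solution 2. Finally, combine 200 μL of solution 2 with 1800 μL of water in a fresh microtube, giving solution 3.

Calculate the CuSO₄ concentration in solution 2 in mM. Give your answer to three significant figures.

0.0500 mM

Step 1: 100-fold → factor 100
Step 2: 100-fold → factor 100
Dilution factor through solution 2 = 100 × 100 = 10000
[solution 2] = 0.500 M / 10000 = 5.000 × 10^-5 M = 0.0500 mM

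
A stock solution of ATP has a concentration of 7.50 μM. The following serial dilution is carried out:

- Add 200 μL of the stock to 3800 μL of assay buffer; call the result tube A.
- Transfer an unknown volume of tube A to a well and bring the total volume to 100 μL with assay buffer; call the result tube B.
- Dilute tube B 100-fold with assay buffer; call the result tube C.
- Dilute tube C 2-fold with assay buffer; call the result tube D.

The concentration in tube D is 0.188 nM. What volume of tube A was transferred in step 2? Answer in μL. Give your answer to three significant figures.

Step 1: 200 μL + 3800 μL = 4000 μL total → factor 4000/200 = 20
Step 2: v brought to 100 μL → factor = 100 μL/v
Step 3: 100-fold → factor 100
Step 4: 2-fold → factor 2
Product of known-step factors = 4000
Overall factor = 7.50 μM / (0.188 nM) = 39894
Step-2 factor = 39894 / 4000 = 9.9734
v = 100 μL / 9.9734 = 10.0 μL

10.0 μL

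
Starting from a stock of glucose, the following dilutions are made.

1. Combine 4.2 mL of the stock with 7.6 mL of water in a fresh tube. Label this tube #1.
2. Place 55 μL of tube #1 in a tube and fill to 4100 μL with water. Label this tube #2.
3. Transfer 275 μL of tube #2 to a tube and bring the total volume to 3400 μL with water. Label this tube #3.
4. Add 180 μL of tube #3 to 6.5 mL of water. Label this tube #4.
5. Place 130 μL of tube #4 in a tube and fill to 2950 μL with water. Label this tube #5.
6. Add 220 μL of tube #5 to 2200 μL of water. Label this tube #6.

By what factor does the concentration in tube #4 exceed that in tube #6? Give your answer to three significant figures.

250

Step 1: 4.2 mL + 7.6 mL = 11.8 mL total → factor 11.8/4.2 = 2.8095
Step 2: 55 μL brought to 4100 μL → factor 4100/55 = 74.545
Step 3: 275 μL brought to 3400 μL → factor 3400/275 = 12.364
Step 4: 180 μL + 6.5 mL = 6680 μL total → factor 6680/180 = 37.111
Step 5: 130 μL brought to 2950 μL → factor 2950/130 = 22.692
Step 6: 220 μL + 2200 μL = 2420 μL total → factor 2420/220 = 11
Dilution factor to tube #4 = 96096; to tube #6 = 2.3987 × 10^7
[tube #4]/[tube #6] = (factor to tube #6)/(factor to tube #4) = 2.3987 × 10^7/96096 = 250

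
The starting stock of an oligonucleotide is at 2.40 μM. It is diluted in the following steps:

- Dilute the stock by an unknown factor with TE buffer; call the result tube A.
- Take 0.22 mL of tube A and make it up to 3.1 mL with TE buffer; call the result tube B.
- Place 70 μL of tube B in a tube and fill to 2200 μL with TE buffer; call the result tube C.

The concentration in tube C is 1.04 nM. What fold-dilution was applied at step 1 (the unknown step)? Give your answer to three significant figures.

5.21-fold

Step 1: unknown factor x
Step 2: 0.22 mL brought to 3.1 mL → factor 3.1/0.22 = 14.091
Step 3: 70 μL brought to 2200 μL → factor 2200/70 = 31.429
Product of known-step factors = 442.86
Overall factor = 2.40 μM / (1.04 nM) = 2307.7
x = 2307.7 / 442.86 = 5.21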